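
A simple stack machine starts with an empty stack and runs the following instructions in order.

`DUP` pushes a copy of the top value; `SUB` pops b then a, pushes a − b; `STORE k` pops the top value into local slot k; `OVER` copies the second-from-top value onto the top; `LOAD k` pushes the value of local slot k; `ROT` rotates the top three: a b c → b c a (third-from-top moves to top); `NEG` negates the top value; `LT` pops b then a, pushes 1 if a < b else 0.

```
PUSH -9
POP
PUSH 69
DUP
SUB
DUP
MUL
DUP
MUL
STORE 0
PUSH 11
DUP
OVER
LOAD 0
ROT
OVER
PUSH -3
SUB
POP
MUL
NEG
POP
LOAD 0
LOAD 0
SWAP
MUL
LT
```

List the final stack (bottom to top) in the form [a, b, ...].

PUSH -9 → [-9]
POP     → []
PUSH 69 → [69]
DUP     → [69, 69]
SUB     → [0]
DUP     → [0, 0]
MUL     → [0]
DUP     → [0, 0]
MUL     → [0]
STORE 0 → []
PUSH 11 → [11]
DUP     → [11, 11]
OVER    → [11, 11, 11]
LOAD 0  → [11, 11, 11, 0]
ROT     → [11, 11, 0, 11]
OVER    → [11, 11, 0, 11, 0]
PUSH -3 → [11, 11, 0, 11, 0, -3]
SUB     → [11, 11, 0, 11, 3]
POP     → [11, 11, 0, 11]
MUL     → [11, 11, 0]
NEG     → [11, 11, 0]
POP     → [11, 11]
LOAD 0  → [11, 11, 0]
LOAD 0  → [11, 11, 0, 0]
SWAP    → [11, 11, 0, 0]
MUL     → [11, 11, 0]
LT      → [11, 0]

[11, 0]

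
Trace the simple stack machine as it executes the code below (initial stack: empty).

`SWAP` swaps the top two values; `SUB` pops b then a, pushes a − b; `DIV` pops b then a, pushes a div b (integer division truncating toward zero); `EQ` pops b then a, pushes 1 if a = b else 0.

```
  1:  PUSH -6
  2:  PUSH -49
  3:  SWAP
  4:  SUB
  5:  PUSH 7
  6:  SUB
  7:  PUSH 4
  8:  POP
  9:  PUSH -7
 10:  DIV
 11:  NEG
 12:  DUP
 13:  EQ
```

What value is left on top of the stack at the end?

1

PUSH -6  -> -6
PUSH -49 -> -6 -49
SWAP     -> -49 -6
SUB      -> -43
PUSH 7   -> -43 7
SUB      -> -50
PUSH 4   -> -50 4
POP      -> -50
PUSH -7  -> -50 -7
DIV      -> 7
NEG      -> -7
DUP      -> -7 -7
EQ       -> 1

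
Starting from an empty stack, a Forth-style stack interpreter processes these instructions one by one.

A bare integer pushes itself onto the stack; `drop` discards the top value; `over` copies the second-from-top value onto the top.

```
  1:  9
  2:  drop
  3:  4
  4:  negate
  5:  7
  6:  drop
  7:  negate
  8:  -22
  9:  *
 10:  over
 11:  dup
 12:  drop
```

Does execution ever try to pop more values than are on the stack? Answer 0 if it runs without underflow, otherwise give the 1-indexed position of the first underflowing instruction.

9      : 9
drop   : (empty)
4      : 4
negate : -4
7      : -4 7
drop   : -4
negate : 4
-22    : 4 -22
*      : -88
over  — needs 2 operands, stack has 1 → underflow

10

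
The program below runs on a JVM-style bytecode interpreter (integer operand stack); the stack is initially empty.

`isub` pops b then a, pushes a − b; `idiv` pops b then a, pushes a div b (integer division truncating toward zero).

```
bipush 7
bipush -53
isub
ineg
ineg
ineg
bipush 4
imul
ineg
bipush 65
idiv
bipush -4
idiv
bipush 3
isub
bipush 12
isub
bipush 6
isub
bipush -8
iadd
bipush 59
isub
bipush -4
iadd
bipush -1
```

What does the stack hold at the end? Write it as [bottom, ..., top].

[-92, -1]

bipush 7   → 7
bipush -53 → 7 -53
isub       → 60
ineg       → -60
ineg       → 60
ineg       → -60
bipush 4   → -60 4
imul       → -240
ineg       → 240
bipush 65  → 240 65
idiv       → 3
bipush -4  → 3 -4
idiv       → 0
bipush 3   → 0 3
isub       → -3
bipush 12  → -3 12
isub       → -15
bipush 6   → -15 6
isub       → -21
bipush -8  → -21 -8
iadd       → -29
bipush 59  → -29 59
isub       → -88
bipush -4  → -88 -4
iadd       → -92
bipush -1  → -92 -1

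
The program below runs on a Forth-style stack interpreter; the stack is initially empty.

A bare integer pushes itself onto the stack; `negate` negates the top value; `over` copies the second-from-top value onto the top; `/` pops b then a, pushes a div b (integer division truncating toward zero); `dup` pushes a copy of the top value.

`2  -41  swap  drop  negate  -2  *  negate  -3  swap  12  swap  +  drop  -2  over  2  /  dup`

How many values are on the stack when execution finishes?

4

2      -> 2
-41    -> 2 -41
swap   -> -41 2
drop   -> -41
negate -> 41
-2     -> 41 -2
*      -> -82
negate -> 82
-3     -> 82 -3
swap   -> -3 82
12     -> -3 82 12
swap   -> -3 12 82
+      -> -3 94
drop   -> -3
-2     -> -3 -2
over   -> -3 -2 -3
2      -> -3 -2 -3 2
/      -> -3 -2 -1
dup    -> -3 -2 -1 -1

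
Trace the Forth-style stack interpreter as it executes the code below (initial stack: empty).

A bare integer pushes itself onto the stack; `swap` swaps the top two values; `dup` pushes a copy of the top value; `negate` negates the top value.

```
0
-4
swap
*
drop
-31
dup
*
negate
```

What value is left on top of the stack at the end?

0      -> [0]
-4     -> [0, -4]
swap   -> [-4, 0]
*      -> [0]
drop   -> []
-31    -> [-31]
dup    -> [-31, -31]
*      -> [961]
negate -> [-961]

-961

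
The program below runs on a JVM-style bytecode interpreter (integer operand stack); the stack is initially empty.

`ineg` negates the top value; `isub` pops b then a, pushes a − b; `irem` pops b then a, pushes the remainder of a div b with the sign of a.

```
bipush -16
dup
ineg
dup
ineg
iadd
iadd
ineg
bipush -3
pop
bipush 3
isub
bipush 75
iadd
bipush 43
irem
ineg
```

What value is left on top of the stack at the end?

-2

bipush -16 : -16
dup        : -16 -16
ineg       : -16 16
dup        : -16 16 16
ineg       : -16 16 -16
iadd       : -16 0
iadd       : -16
ineg       : 16
bipush -3  : 16 -3
pop        : 16
bipush 3   : 16 3
isub       : 13
bipush 75  : 13 75
iadd       : 88
bipush 43  : 88 43
irem       : 2
ineg       : -2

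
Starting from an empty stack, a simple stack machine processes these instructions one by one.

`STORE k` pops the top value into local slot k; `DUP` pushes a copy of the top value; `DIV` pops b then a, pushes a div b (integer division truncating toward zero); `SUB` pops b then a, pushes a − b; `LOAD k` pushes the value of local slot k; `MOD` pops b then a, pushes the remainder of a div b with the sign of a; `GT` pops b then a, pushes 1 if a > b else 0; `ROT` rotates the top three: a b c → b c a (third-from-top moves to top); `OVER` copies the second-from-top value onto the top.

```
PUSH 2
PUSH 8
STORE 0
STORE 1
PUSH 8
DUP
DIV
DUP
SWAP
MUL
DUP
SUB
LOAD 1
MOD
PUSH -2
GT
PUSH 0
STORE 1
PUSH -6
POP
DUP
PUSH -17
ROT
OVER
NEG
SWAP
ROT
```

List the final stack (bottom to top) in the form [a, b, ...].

PUSH 2   -> [2]
PUSH 8   -> [2, 8]
STORE 0  -> [2]
STORE 1  -> []
PUSH 8   -> [8]
DUP      -> [8, 8]
DIV      -> [1]
DUP      -> [1, 1]
SWAP     -> [1, 1]
MUL      -> [1]
DUP      -> [1, 1]
SUB      -> [0]
LOAD 1   -> [0, 2]
MOD      -> [0]
PUSH -2  -> [0, -2]
GT       -> [1]
PUSH 0   -> [1, 0]
STORE 1  -> [1]
PUSH -6  -> [1, -6]
POP      -> [1]
DUP      -> [1, 1]
PUSH -17 -> [1, 1, -17]
ROT      -> [1, -17, 1]
OVER     -> [1, -17, 1, -17]
NEG      -> [1, -17, 1, 17]
SWAP     -> [1, -17, 17, 1]
ROT      -> [1, 17, 1, -17]

[1, 17, 1, -17]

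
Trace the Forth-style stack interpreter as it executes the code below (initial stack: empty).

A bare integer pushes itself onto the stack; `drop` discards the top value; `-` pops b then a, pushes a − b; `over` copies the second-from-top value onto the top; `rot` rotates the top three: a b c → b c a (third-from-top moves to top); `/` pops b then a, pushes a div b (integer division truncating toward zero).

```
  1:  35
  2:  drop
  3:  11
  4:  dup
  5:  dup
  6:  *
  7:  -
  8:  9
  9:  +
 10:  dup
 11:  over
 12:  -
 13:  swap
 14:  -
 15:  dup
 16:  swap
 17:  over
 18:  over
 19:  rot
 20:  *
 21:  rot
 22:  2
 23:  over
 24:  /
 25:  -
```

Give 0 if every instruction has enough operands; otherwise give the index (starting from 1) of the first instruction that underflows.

0

35   : 35
drop : (empty)
11   : 11
dup  : 11 11
dup  : 11 11 11
*    : 11 121
-    : -110
9    : -110 9
+    : -101
dup  : -101 -101
over : -101 -101 -101
-    : -101 0
swap : 0 -101
-    : 101
dup  : 101 101
swap : 101 101
over : 101 101 101
over : 101 101 101 101
rot  : 101 101 101 101
*    : 101 101 10201
rot  : 101 10201 101
2    : 101 10201 101 2
over : 101 10201 101 2 101
/    : 101 10201 101 0
-    : 101 10201 101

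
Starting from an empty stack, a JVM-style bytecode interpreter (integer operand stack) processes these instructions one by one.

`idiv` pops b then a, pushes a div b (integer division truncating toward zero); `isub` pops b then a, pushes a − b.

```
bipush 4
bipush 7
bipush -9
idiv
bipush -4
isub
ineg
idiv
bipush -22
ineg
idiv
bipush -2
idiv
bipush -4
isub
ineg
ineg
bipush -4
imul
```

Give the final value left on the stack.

bipush 4   : 4
bipush 7   : 4 7
bipush -9  : 4 7 -9
idiv       : 4 0
bipush -4  : 4 0 -4
isub       : 4 4
ineg       : 4 -4
idiv       : -1
bipush -22 : -1 -22
ineg       : -1 22
idiv       : 0
bipush -2  : 0 -2
idiv       : 0
bipush -4  : 0 -4
isub       : 4
ineg       : -4
ineg       : 4
bipush -4  : 4 -4
imul       : -16

-16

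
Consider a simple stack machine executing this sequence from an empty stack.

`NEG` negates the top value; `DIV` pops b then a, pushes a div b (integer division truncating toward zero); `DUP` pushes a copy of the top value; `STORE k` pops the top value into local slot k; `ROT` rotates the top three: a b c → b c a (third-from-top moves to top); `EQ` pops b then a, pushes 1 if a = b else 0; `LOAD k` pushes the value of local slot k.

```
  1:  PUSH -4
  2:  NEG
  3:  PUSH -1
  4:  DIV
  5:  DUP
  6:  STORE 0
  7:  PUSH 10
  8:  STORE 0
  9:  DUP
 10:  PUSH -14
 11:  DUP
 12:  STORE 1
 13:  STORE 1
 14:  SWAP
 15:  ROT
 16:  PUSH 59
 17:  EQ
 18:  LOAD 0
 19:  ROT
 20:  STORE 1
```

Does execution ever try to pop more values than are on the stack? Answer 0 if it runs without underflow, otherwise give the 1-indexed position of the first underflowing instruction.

PUSH -4  : -4
NEG      : 4
PUSH -1  : 4 -1
DIV      : -4
DUP      : -4 -4
STORE 0  : -4
PUSH 10  : -4 10
STORE 0  : -4
DUP      : -4 -4
PUSH -14 : -4 -4 -14
DUP      : -4 -4 -14 -14
STORE 1  : -4 -4 -14
STORE 1  : -4 -4
SWAP     : -4 -4
ROT  — needs 3 operands, stack has 2 → underflow

15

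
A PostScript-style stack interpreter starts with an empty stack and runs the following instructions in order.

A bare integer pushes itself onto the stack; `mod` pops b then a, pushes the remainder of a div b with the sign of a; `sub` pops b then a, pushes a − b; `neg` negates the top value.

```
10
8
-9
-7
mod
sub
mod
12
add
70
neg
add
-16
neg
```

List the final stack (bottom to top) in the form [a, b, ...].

10  : [10]
8   : [10, 8]
-9  : [10, 8, -9]
-7  : [10, 8, -9, -7]
mod : [10, 8, -2]
sub : [10, 10]
mod : [0]
12  : [0, 12]
add : [12]
70  : [12, 70]
neg : [12, -70]
add : [-58]
-16 : [-58, -16]
neg : [-58, 16]

[-58, 16]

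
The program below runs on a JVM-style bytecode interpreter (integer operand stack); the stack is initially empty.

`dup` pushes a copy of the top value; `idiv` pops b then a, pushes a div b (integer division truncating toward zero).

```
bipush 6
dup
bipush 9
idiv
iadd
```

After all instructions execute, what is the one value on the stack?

bipush 6 → 6
dup      → 6 6
bipush 9 → 6 6 9
idiv     → 6 0
iadd     → 6

6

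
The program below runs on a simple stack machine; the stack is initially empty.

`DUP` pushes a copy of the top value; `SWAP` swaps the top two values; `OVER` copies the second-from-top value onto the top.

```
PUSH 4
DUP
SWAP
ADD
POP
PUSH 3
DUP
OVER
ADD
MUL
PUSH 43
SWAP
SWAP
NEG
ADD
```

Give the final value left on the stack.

-25

PUSH 4  -> [4]
DUP     -> [4, 4]
SWAP    -> [4, 4]
ADD     -> [8]
POP     -> []
PUSH 3  -> [3]
DUP     -> [3, 3]
OVER    -> [3, 3, 3]
ADD     -> [3, 6]
MUL     -> [18]
PUSH 43 -> [18, 43]
SWAP    -> [43, 18]
SWAP    -> [18, 43]
NEG     -> [18, -43]
ADD     -> [-25]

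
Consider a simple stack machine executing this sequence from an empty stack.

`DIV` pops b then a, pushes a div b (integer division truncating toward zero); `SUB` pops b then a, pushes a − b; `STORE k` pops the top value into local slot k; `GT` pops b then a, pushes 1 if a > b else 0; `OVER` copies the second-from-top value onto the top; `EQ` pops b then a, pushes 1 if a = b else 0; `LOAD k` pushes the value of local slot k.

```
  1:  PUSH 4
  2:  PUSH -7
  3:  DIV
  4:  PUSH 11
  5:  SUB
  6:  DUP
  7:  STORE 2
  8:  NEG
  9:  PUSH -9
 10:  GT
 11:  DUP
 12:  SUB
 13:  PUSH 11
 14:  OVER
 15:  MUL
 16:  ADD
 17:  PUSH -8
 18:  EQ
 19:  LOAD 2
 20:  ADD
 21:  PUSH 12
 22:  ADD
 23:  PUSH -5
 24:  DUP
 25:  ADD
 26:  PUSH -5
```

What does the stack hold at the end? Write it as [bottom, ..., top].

[1, -10, -5]

PUSH 4  → 4
PUSH -7 → 4 -7
DIV     → 0
PUSH 11 → 0 11
SUB     → -11
DUP     → -11 -11
STORE 2 → -11
NEG     → 11
PUSH -9 → 11 -9
GT      → 1
DUP     → 1 1
SUB     → 0
PUSH 11 → 0 11
OVER    → 0 11 0
MUL     → 0 0
ADD     → 0
PUSH -8 → 0 -8
EQ      → 0
LOAD 2  → 0 -11
ADD     → -11
PUSH 12 → -11 12
ADD     → 1
PUSH -5 → 1 -5
DUP     → 1 -5 -5
ADD     → 1 -10
PUSH -5 → 1 -10 -5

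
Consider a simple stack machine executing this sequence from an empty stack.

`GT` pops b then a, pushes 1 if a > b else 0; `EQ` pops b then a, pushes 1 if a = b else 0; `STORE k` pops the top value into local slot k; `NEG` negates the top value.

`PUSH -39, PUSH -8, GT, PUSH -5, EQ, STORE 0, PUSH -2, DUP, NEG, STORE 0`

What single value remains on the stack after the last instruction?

PUSH -39 → [-39]
PUSH -8  → [-39, -8]
GT       → [0]
PUSH -5  → [0, -5]
EQ       → [0]
STORE 0  → []
PUSH -2  → [-2]
DUP      → [-2, -2]
NEG      → [-2, 2]
STORE 0  → [-2]

-2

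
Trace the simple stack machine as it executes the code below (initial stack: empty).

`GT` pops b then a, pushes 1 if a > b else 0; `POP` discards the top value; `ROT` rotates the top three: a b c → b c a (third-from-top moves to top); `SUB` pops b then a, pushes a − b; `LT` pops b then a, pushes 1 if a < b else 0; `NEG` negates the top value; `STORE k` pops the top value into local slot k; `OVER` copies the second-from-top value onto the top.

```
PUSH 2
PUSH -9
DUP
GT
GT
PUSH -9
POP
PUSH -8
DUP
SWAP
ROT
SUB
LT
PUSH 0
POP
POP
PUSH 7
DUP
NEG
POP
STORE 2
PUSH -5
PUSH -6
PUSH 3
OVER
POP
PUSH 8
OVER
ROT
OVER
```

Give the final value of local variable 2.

7

PUSH 2  -> [2]
PUSH -9 -> [2, -9]
DUP     -> [2, -9, -9]
GT      -> [2, 0]
GT      -> [1]
PUSH -9 -> [1, -9]
POP     -> [1]
PUSH -8 -> [1, -8]
DUP     -> [1, -8, -8]
SWAP    -> [1, -8, -8]
ROT     -> [-8, -8, 1]
SUB     -> [-8, -9]
LT      -> [0]
PUSH 0  -> [0, 0]
POP     -> [0]
POP     -> []
PUSH 7  -> [7]
DUP     -> [7, 7]
NEG     -> [7, -7]
POP     -> [7]
STORE 2 -> []
PUSH -5 -> [-5]
PUSH -6 -> [-5, -6]
PUSH 3  -> [-5, -6, 3]
OVER    -> [-5, -6, 3, -6]
POP     -> [-5, -6, 3]
PUSH 8  -> [-5, -6, 3, 8]
OVER    -> [-5, -6, 3, 8, 3]
ROT     -> [-5, -6, 8, 3, 3]
OVER    -> [-5, -6, 8, 3, 3, 3]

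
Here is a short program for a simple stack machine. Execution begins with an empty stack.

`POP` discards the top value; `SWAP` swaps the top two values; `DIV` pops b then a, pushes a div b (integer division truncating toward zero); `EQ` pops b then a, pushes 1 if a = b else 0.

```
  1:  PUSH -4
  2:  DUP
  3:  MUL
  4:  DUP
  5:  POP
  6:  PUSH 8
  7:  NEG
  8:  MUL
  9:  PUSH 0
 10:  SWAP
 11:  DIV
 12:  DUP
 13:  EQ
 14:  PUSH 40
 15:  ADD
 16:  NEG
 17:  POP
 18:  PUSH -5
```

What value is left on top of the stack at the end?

PUSH -4 -> [-4]
DUP     -> [-4, -4]
MUL     -> [16]
DUP     -> [16, 16]
POP     -> [16]
PUSH 8  -> [16, 8]
NEG     -> [16, -8]
MUL     -> [-128]
PUSH 0  -> [-128, 0]
SWAP    -> [0, -128]
DIV     -> [0]
DUP     -> [0, 0]
EQ      -> [1]
PUSH 40 -> [1, 40]
ADD     -> [41]
NEG     -> [-41]
POP     -> []
PUSH -5 -> [-5]

-5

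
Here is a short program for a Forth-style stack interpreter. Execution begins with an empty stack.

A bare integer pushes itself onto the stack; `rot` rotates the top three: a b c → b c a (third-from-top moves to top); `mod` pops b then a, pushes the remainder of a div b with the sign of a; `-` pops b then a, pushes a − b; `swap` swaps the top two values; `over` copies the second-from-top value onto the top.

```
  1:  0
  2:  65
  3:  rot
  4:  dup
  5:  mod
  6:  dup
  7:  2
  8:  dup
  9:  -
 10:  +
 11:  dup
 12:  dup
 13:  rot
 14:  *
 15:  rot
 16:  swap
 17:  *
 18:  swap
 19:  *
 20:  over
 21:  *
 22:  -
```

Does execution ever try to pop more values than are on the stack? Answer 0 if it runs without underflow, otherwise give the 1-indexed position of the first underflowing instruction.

0   0
65  0 65
rot  — needs 3 operands, stack has 2 → underflow

3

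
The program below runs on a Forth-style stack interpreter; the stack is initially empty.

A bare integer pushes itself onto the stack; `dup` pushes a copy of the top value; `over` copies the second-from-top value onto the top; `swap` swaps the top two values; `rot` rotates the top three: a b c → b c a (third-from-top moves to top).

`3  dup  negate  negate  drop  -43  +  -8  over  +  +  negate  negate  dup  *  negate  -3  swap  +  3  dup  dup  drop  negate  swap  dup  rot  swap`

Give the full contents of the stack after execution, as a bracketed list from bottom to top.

3       [3]
dup     [3, 3]
negate  [3, -3]
negate  [3, 3]
drop    [3]
-43     [3, -43]
+       [-40]
-8      [-40, -8]
over    [-40, -8, -40]
+       [-40, -48]
+       [-88]
negate  [88]
negate  [-88]
dup     [-88, -88]
*       [7744]
negate  [-7744]
-3      [-7744, -3]
swap    [-3, -7744]
+       [-7747]
3       [-7747, 3]
dup     [-7747, 3, 3]
dup     [-7747, 3, 3, 3]
drop    [-7747, 3, 3]
negate  [-7747, 3, -3]
swap    [-7747, -3, 3]
dup     [-7747, -3, 3, 3]
rot     [-7747, 3, 3, -3]
swap    [-7747, 3, -3, 3]

[-7747, 3, -3, 3]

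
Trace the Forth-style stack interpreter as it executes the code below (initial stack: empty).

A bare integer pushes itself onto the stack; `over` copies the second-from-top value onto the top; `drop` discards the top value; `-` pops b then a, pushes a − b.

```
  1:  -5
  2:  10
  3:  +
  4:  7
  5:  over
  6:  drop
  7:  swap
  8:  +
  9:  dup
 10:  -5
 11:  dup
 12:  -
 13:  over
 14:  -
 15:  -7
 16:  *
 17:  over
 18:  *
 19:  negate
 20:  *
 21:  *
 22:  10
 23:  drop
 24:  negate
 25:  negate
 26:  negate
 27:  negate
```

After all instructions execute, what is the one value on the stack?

-145152

-5     → -5
10     → -5 10
+      → 5
7      → 5 7
over   → 5 7 5
drop   → 5 7
swap   → 7 5
+      → 12
dup    → 12 12
-5     → 12 12 -5
dup    → 12 12 -5 -5
-      → 12 12 0
over   → 12 12 0 12
-      → 12 12 -12
-7     → 12 12 -12 -7
*      → 12 12 84
over   → 12 12 84 12
*      → 12 12 1008
negate → 12 12 -1008
*      → 12 -12096
*      → -145152
10     → -145152 10
drop   → -145152
negate → 145152
negate → -145152
negate → 145152
negate → -145152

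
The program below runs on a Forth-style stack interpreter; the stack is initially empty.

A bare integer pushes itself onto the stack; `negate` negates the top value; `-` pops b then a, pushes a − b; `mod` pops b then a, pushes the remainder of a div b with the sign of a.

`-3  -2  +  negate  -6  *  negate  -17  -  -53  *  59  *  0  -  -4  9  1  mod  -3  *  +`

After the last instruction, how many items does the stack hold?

-3     -> -3
-2     -> -3 -2
+      -> -5
negate -> 5
-6     -> 5 -6
*      -> -30
negate -> 30
-17    -> 30 -17
-      -> 47
-53    -> 47 -53
*      -> -2491
59     -> -2491 59
*      -> -146969
0      -> -146969 0
-      -> -146969
-4     -> -146969 -4
9      -> -146969 -4 9
1      -> -146969 -4 9 1
mod    -> -146969 -4 0
-3     -> -146969 -4 0 -3
*      -> -146969 -4 0
+      -> -146969 -4

2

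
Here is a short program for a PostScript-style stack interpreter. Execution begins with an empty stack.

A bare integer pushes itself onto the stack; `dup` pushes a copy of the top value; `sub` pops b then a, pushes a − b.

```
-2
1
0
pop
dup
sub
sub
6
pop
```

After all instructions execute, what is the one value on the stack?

-2   [-2]
1    [-2, 1]
0    [-2, 1, 0]
pop  [-2, 1]
dup  [-2, 1, 1]
sub  [-2, 0]
sub  [-2]
6    [-2, 6]
pop  [-2]

-2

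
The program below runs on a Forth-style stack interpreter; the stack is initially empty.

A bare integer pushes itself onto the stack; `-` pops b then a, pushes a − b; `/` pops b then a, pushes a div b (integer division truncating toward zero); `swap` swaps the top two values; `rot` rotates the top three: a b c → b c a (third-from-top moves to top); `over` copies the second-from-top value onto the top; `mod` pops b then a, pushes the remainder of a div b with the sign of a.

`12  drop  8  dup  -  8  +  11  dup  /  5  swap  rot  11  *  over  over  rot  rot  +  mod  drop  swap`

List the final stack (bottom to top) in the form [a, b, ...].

[1, 5]

12   → [12]
drop → []
8    → [8]
dup  → [8, 8]
-    → [0]
8    → [0, 8]
+    → [8]
11   → [8, 11]
dup  → [8, 11, 11]
/    → [8, 1]
5    → [8, 1, 5]
swap → [8, 5, 1]
rot  → [5, 1, 8]
11   → [5, 1, 8, 11]
*    → [5, 1, 88]
over → [5, 1, 88, 1]
over → [5, 1, 88, 1, 88]
rot  → [5, 1, 1, 88, 88]
rot  → [5, 1, 88, 88, 1]
+    → [5, 1, 88, 89]
mod  → [5, 1, 88]
drop → [5, 1]
swap → [1, 5]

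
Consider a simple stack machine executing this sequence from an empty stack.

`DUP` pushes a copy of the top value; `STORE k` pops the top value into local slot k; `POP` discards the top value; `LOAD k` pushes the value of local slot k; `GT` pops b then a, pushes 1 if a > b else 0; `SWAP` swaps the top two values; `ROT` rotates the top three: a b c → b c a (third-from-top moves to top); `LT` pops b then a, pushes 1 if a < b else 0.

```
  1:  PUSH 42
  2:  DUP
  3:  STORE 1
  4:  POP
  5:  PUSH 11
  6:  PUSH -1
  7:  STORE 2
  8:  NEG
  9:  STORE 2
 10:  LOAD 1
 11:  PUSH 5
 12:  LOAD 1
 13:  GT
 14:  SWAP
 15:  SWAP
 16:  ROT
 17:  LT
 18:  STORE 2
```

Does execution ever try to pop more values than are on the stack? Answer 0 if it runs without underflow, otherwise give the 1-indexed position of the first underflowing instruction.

16

PUSH 42 -> [42]
DUP     -> [42, 42]
STORE 1 -> [42]
POP     -> []
PUSH 11 -> [11]
PUSH -1 -> [11, -1]
STORE 2 -> [11]
NEG     -> [-11]
STORE 2 -> []
LOAD 1  -> [42]
PUSH 5  -> [42, 5]
LOAD 1  -> [42, 5, 42]
GT      -> [42, 0]
SWAP    -> [0, 42]
SWAP    -> [42, 0]
ROT  — needs 3 operands, stack has 2 → underflow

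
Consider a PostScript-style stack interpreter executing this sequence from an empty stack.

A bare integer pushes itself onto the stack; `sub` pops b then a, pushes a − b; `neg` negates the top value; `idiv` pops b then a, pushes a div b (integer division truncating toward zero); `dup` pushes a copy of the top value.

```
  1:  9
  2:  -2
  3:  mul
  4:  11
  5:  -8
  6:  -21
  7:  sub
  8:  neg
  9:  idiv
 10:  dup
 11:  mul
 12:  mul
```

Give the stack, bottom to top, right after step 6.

9    [9]
-2   [9, -2]
mul  [-18]
11   [-18, 11]
-8   [-18, 11, -8]
-21  [-18, 11, -8, -21]

[-18, 11, -8, -21]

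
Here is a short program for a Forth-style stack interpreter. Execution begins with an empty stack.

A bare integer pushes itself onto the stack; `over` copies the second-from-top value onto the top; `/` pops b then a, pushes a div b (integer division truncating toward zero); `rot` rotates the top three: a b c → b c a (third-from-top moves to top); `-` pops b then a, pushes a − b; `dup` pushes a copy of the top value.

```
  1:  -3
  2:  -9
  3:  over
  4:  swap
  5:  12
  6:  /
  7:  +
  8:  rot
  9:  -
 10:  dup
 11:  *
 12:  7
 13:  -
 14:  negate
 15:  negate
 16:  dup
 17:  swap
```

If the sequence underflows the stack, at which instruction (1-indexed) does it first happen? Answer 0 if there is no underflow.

-3    -3
-9    -3 -9
over  -3 -9 -3
swap  -3 -3 -9
12    -3 -3 -9 12
/     -3 -3 0
+     -3 -3
rot  — needs 3 operands, stack has 2 → underflow

8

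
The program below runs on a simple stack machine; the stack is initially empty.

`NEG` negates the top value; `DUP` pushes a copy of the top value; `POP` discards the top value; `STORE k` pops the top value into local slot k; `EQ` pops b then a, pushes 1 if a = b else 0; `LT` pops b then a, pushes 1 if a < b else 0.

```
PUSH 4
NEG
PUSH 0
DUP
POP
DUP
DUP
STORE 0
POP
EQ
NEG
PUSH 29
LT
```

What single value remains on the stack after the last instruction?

PUSH 4   4
NEG      -4
PUSH 0   -4 0
DUP      -4 0 0
POP      -4 0
DUP      -4 0 0
DUP      -4 0 0 0
STORE 0  -4 0 0
POP      -4 0
EQ       0
NEG      0
PUSH 29  0 29
LT       1

1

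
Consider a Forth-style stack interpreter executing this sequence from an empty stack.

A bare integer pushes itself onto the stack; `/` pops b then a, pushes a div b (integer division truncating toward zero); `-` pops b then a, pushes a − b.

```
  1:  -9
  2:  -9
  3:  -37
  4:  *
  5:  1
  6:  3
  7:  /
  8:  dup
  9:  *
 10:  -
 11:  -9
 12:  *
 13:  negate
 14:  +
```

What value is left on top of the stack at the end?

-9     : [-9]
-9     : [-9, -9]
-37    : [-9, -9, -37]
*      : [-9, 333]
1      : [-9, 333, 1]
3      : [-9, 333, 1, 3]
/      : [-9, 333, 0]
dup    : [-9, 333, 0, 0]
*      : [-9, 333, 0]
-      : [-9, 333]
-9     : [-9, 333, -9]
*      : [-9, -2997]
negate : [-9, 2997]
+      : [2988]

2988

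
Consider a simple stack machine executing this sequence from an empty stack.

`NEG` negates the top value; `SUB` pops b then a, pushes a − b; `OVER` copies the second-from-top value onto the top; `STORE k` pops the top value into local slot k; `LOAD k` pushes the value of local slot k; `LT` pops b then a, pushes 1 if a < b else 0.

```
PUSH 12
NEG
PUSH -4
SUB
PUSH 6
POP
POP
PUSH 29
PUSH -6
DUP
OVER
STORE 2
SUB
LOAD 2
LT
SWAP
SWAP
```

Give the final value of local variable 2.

-6

PUSH 12 → 12
NEG     → -12
PUSH -4 → -12 -4
SUB     → -8
PUSH 6  → -8 6
POP     → -8
POP     → (empty)
PUSH 29 → 29
PUSH -6 → 29 -6
DUP     → 29 -6 -6
OVER    → 29 -6 -6 -6
STORE 2 → 29 -6 -6
SUB     → 29 0
LOAD 2  → 29 0 -6
LT      → 29 0
SWAP    → 0 29
SWAP    → 29 0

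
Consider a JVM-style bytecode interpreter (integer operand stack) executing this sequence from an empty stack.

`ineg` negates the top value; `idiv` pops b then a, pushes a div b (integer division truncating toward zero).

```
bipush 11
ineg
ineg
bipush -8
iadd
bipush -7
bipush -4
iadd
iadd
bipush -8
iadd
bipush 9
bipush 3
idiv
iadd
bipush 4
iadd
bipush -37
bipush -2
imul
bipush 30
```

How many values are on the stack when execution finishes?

3

bipush 11  -> [11]
ineg       -> [-11]
ineg       -> [11]
bipush -8  -> [11, -8]
iadd       -> [3]
bipush -7  -> [3, -7]
bipush -4  -> [3, -7, -4]
iadd       -> [3, -11]
iadd       -> [-8]
bipush -8  -> [-8, -8]
iadd       -> [-16]
bipush 9   -> [-16, 9]
bipush 3   -> [-16, 9, 3]
idiv       -> [-16, 3]
iadd       -> [-13]
bipush 4   -> [-13, 4]
iadd       -> [-9]
bipush -37 -> [-9, -37]
bipush -2  -> [-9, -37, -2]
imul       -> [-9, 74]
bipush 30  -> [-9, 74, 30]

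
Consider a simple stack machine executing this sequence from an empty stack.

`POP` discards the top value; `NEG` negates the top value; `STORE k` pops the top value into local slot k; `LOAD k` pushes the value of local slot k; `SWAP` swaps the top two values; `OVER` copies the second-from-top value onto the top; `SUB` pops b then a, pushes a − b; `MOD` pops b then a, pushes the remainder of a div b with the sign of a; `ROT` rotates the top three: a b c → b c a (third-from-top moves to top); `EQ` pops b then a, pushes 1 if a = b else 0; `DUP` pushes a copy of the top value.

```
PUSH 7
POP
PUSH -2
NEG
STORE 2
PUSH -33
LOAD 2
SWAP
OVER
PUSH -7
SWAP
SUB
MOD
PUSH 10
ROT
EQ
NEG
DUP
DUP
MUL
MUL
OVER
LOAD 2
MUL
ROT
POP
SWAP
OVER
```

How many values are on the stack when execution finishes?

PUSH 7   → [7]
POP      → []
PUSH -2  → [-2]
NEG      → [2]
STORE 2  → []
PUSH -33 → [-33]
LOAD 2   → [-33, 2]
SWAP     → [2, -33]
OVER     → [2, -33, 2]
PUSH -7  → [2, -33, 2, -7]
SWAP     → [2, -33, -7, 2]
SUB      → [2, -33, -9]
MOD      → [2, -6]
PUSH 10  → [2, -6, 10]
ROT      → [-6, 10, 2]
EQ       → [-6, 0]
NEG      → [-6, 0]
DUP      → [-6, 0, 0]
DUP      → [-6, 0, 0, 0]
MUL      → [-6, 0, 0]
MUL      → [-6, 0]
OVER     → [-6, 0, -6]
LOAD 2   → [-6, 0, -6, 2]
MUL      → [-6, 0, -12]
ROT      → [0, -12, -6]
POP      → [0, -12]
SWAP     → [-12, 0]
OVER     → [-12, 0, -12]

3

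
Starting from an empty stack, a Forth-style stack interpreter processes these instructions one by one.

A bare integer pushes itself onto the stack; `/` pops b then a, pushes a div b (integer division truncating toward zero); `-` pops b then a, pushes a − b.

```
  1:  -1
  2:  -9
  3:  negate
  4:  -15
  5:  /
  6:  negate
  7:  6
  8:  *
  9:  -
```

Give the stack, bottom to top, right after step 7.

[-1, 0, 6]

-1     → [-1]
-9     → [-1, -9]
negate → [-1, 9]
-15    → [-1, 9, -15]
/      → [-1, 0]
negate → [-1, 0]
6      → [-1, 0, 6]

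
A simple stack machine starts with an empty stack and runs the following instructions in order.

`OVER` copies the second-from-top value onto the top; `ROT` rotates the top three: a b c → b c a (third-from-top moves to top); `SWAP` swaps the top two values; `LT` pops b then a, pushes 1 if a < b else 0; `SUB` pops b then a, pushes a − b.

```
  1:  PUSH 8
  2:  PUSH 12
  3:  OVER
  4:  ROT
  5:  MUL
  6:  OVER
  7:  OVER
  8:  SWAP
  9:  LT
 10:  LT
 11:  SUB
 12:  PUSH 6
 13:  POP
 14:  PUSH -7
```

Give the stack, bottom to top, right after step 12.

PUSH 8   8
PUSH 12  8 12
OVER     8 12 8
ROT      12 8 8
MUL      12 64
OVER     12 64 12
OVER     12 64 12 64
SWAP     12 64 64 12
LT       12 64 0
LT       12 0
SUB      12
PUSH 6   12 6

[12, 6]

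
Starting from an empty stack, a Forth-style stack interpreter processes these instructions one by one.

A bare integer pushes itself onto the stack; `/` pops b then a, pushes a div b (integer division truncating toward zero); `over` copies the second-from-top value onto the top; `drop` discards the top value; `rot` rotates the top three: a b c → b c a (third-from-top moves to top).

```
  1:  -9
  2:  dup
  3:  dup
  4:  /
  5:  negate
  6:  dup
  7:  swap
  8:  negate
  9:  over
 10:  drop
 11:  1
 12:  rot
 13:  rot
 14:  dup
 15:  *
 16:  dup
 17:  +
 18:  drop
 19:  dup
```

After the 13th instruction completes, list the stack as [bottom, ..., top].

[-9, 1, -1, 1]

-9     -> [-9]
dup    -> [-9, -9]
dup    -> [-9, -9, -9]
/      -> [-9, 1]
negate -> [-9, -1]
dup    -> [-9, -1, -1]
swap   -> [-9, -1, -1]
negate -> [-9, -1, 1]
over   -> [-9, -1, 1, -1]
drop   -> [-9, -1, 1]
1      -> [-9, -1, 1, 1]
rot    -> [-9, 1, 1, -1]
rot    -> [-9, 1, -1, 1]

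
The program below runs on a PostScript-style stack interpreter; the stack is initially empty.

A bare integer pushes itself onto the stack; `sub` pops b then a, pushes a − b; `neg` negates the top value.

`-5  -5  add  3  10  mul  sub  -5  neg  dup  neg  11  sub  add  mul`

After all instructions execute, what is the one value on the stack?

440

-5  : [-5]
-5  : [-5, -5]
add : [-10]
3   : [-10, 3]
10  : [-10, 3, 10]
mul : [-10, 30]
sub : [-40]
-5  : [-40, -5]
neg : [-40, 5]
dup : [-40, 5, 5]
neg : [-40, 5, -5]
11  : [-40, 5, -5, 11]
sub : [-40, 5, -16]
add : [-40, -11]
mul : [440]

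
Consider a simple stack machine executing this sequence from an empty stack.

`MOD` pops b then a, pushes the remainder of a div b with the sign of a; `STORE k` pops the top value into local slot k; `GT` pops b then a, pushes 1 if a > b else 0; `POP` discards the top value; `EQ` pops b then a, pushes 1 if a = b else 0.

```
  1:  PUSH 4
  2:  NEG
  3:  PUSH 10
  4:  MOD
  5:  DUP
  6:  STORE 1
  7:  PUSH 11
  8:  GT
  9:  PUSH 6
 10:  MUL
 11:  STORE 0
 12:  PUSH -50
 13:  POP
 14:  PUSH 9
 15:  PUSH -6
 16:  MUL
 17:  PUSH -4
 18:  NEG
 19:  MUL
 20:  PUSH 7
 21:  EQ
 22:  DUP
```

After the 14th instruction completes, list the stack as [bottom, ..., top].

[9]

PUSH 4   -> [4]
NEG      -> [-4]
PUSH 10  -> [-4, 10]
MOD      -> [-4]
DUP      -> [-4, -4]
STORE 1  -> [-4]
PUSH 11  -> [-4, 11]
GT       -> [0]
PUSH 6   -> [0, 6]
MUL      -> [0]
STORE 0  -> []
PUSH -50 -> [-50]
POP      -> []
PUSH 9   -> [9]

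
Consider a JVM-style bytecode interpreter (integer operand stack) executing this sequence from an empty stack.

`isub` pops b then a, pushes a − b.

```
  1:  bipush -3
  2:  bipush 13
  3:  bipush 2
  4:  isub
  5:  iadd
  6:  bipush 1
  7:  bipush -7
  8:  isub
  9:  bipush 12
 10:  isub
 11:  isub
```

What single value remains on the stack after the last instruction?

12

bipush -3 → -3
bipush 13 → -3 13
bipush 2  → -3 13 2
isub      → -3 11
iadd      → 8
bipush 1  → 8 1
bipush -7 → 8 1 -7
isub      → 8 8
bipush 12 → 8 8 12
isub      → 8 -4
isub      → 12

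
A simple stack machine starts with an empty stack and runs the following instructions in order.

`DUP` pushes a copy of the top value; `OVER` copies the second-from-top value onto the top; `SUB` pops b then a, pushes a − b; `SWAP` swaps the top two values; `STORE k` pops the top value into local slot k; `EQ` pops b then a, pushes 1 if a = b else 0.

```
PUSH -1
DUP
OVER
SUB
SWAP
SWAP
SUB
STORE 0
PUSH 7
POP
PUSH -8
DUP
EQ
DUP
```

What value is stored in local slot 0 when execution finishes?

-1

PUSH -1 → -1
DUP     → -1 -1
OVER    → -1 -1 -1
SUB     → -1 0
SWAP    → 0 -1
SWAP    → -1 0
SUB     → -1
STORE 0 → (empty)
PUSH 7  → 7
POP     → (empty)
PUSH -8 → -8
DUP     → -8 -8
EQ      → 1
DUP     → 1 1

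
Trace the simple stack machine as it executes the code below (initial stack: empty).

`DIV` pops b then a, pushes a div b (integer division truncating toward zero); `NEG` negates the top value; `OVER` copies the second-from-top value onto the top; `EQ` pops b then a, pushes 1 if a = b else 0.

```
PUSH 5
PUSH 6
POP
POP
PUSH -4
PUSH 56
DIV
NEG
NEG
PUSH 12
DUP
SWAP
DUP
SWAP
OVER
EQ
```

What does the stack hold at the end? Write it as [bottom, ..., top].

PUSH 5  : [5]
PUSH 6  : [5, 6]
POP     : [5]
POP     : []
PUSH -4 : [-4]
PUSH 56 : [-4, 56]
DIV     : [0]
NEG     : [0]
NEG     : [0]
PUSH 12 : [0, 12]
DUP     : [0, 12, 12]
SWAP    : [0, 12, 12]
DUP     : [0, 12, 12, 12]
SWAP    : [0, 12, 12, 12]
OVER    : [0, 12, 12, 12, 12]
EQ      : [0, 12, 12, 1]

[0, 12, 12, 1]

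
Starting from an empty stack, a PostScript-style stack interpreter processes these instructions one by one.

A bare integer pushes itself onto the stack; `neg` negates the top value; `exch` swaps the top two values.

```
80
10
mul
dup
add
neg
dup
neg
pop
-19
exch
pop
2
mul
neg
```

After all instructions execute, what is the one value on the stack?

80    80
10    80 10
mul   800
dup   800 800
add   1600
neg   -1600
dup   -1600 -1600
neg   -1600 1600
pop   -1600
-19   -1600 -19
exch  -19 -1600
pop   -19
2     -19 2
mul   -38
neg   38

38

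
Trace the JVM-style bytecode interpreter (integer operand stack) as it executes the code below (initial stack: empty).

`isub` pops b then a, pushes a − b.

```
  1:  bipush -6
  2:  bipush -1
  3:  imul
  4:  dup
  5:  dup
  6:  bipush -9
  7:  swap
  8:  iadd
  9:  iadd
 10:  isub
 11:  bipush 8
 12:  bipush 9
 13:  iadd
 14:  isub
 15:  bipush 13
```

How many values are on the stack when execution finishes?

bipush -6 -> -6
bipush -1 -> -6 -1
imul      -> 6
dup       -> 6 6
dup       -> 6 6 6
bipush -9 -> 6 6 6 -9
swap      -> 6 6 -9 6
iadd      -> 6 6 -3
iadd      -> 6 3
isub      -> 3
bipush 8  -> 3 8
bipush 9  -> 3 8 9
iadd      -> 3 17
isub      -> -14
bipush 13 -> -14 13

2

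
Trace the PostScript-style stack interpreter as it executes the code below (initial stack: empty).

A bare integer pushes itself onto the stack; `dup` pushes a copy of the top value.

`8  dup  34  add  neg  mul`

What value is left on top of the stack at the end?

-336

8    8
dup  8 8
34   8 8 34
add  8 42
neg  8 -42
mul  -336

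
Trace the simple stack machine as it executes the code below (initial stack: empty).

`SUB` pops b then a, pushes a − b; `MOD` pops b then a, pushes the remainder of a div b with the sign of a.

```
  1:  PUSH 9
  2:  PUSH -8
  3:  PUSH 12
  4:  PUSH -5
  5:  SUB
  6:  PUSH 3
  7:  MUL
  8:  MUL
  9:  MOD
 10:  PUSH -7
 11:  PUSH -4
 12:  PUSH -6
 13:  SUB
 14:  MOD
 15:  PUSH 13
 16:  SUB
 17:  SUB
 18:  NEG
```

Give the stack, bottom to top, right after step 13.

PUSH 9  -> [9]
PUSH -8 -> [9, -8]
PUSH 12 -> [9, -8, 12]
PUSH -5 -> [9, -8, 12, -5]
SUB     -> [9, -8, 17]
PUSH 3  -> [9, -8, 17, 3]
MUL     -> [9, -8, 51]
MUL     -> [9, -408]
MOD     -> [9]
PUSH -7 -> [9, -7]
PUSH -4 -> [9, -7, -4]
PUSH -6 -> [9, -7, -4, -6]
SUB     -> [9, -7, 2]

[9, -7, 2]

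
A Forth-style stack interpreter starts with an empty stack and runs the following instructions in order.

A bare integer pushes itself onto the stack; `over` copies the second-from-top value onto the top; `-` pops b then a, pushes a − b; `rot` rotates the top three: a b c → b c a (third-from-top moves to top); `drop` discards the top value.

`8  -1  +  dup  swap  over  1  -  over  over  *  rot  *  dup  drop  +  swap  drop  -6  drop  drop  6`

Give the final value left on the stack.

6

8    -> [8]
-1   -> [8, -1]
+    -> [7]
dup  -> [7, 7]
swap -> [7, 7]
over -> [7, 7, 7]
1    -> [7, 7, 7, 1]
-    -> [7, 7, 6]
over -> [7, 7, 6, 7]
over -> [7, 7, 6, 7, 6]
*    -> [7, 7, 6, 42]
rot  -> [7, 6, 42, 7]
*    -> [7, 6, 294]
dup  -> [7, 6, 294, 294]
drop -> [7, 6, 294]
+    -> [7, 300]
swap -> [300, 7]
drop -> [300]
-6   -> [300, -6]
drop -> [300]
drop -> []
6    -> [6]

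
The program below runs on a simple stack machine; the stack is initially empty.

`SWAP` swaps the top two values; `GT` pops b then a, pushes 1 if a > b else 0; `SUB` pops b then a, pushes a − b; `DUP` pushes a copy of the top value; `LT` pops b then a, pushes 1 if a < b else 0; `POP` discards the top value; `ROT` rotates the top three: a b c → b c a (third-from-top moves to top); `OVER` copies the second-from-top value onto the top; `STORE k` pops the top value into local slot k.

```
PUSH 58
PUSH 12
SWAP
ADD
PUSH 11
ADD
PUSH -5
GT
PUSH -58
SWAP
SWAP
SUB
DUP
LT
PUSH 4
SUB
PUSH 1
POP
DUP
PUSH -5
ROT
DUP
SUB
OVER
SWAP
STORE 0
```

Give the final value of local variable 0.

PUSH 58  : [58]
PUSH 12  : [58, 12]
SWAP     : [12, 58]
ADD      : [70]
PUSH 11  : [70, 11]
ADD      : [81]
PUSH -5  : [81, -5]
GT       : [1]
PUSH -58 : [1, -58]
SWAP     : [-58, 1]
SWAP     : [1, -58]
SUB      : [59]
DUP      : [59, 59]
LT       : [0]
PUSH 4   : [0, 4]
SUB      : [-4]
PUSH 1   : [-4, 1]
POP      : [-4]
DUP      : [-4, -4]
PUSH -5  : [-4, -4, -5]
ROT      : [-4, -5, -4]
DUP      : [-4, -5, -4, -4]
SUB      : [-4, -5, 0]
OVER     : [-4, -5, 0, -5]
SWAP     : [-4, -5, -5, 0]
STORE 0  : [-4, -5, -5]

0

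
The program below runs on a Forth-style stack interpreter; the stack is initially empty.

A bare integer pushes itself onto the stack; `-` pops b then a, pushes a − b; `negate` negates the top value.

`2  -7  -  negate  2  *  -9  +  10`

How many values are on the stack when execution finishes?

2

2      → [2]
-7     → [2, -7]
-      → [9]
negate → [-9]
2      → [-9, 2]
*      → [-18]
-9     → [-18, -9]
+      → [-27]
10     → [-27, 10]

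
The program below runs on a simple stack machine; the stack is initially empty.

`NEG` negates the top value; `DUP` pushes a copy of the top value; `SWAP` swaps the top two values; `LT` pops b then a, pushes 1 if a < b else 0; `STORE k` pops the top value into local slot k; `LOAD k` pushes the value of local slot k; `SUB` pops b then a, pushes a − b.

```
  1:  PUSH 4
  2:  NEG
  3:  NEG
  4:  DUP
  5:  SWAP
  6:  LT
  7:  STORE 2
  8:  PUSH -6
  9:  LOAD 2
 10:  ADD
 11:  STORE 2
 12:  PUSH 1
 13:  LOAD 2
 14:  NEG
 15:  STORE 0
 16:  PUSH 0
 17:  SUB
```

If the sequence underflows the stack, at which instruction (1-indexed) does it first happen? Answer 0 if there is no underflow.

0

PUSH 4  -> [4]
NEG     -> [-4]
NEG     -> [4]
DUP     -> [4, 4]
SWAP    -> [4, 4]
LT      -> [0]
STORE 2 -> []
PUSH -6 -> [-6]
LOAD 2  -> [-6, 0]
ADD     -> [-6]
STORE 2 -> []
PUSH 1  -> [1]
LOAD 2  -> [1, -6]
NEG     -> [1, 6]
STORE 0 -> [1]
PUSH 0  -> [1, 0]
SUB     -> [1]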